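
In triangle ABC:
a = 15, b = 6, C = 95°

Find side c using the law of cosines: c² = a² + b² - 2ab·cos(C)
c² = 15² + 6² − 2·15·6·cos(95°)
cos(95°) ≈ -0.0871557
c² ≈ 225 + 36 − 180·(-0.0871557) ≈ 261 + 15.688 ≈ 276.688
c ≈ √276.688 ≈ 16.6339

c = 16.63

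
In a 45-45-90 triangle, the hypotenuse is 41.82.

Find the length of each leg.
In a 45-45-90 triangle hypotenuse = leg·√2, so leg = hypotenuse/√2.
Leg = 41.82/√2 ≈ 41.82/1.41421 ≈ 29.5712

Each leg = 29.57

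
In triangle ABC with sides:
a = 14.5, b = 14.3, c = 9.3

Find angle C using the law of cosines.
c² = a² + b² − 2ab·cos(C)  ⇒  cos(C) = (a² + b² − c²)/(2ab)
cos(C) = (14.5² + 14.3² − 9.3²)/(2·14.5·14.3) = (210.25 + 204.49 − 86.49)/414.7 = 328.25/414.7 ≈ 0.791536
C = arccos(0.791536) ≈ 37.6707°

C = 37.67°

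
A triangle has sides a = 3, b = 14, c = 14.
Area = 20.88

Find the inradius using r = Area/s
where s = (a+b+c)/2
s = (3 + 14 + 14)/2 = 31/2 = 15.5
r = Area/s = 20.88/15.5 ≈ 1.3471

r = 1.347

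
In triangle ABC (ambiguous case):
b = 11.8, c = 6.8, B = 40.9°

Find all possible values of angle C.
b/sin(B) = c/sin(C)  ⇒  sin(C) = c·sin(B)/b = 6.8·sin(40.9°)/11.8
sin(40.9°) ≈ 0.654741
sin(C) ≈ 6.8·0.654741/11.8 ≈ 4.45224/11.8 ≈ 0.377308
Candidate 1: C₁ = arcsin(0.377308) ≈ 22.167°  →  A = 180° − 40.9° − 22.167° ≈ 116.933° > 0, valid
Candidate 2: C₂ = 180° − C₁ ≈ 157.833°  →  A = 180° − 40.9° − 157.833° ≈ -18.733° ≤ 0, not a valid triangle

C = 22.17° (one solution)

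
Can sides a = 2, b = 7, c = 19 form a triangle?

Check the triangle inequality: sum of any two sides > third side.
a + b vs c: 2 + 7 = 9 ≤ 19  ✗
a + c vs b: 2 + 19 = 21 > 7  ✓
b + c vs a: 7 + 19 = 26 > 2  ✓

No: 2 + 7 = 9 is not > 19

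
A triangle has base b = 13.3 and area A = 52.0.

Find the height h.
A = ½·b·h  ⇒  h = 2A/b = 2·52.0/13.3 = 104/13.3 ≈ 7.81955

h = 7.82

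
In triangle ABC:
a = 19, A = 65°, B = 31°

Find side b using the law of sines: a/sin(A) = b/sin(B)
a/sin(A) = b/sin(B)  ⇒  b = a·sin(B)/sin(A) = 19·sin(31°)/sin(65°)
sin(31°) ≈ 0.515038, sin(65°) ≈ 0.906308
b ≈ 19·0.515038/0.906308 ≈ 9.78572/0.906308 ≈ 10.7974

b = 10.8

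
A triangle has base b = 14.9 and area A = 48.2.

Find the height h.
A = ½·b·h  ⇒  h = 2A/b = 2·48.2/14.9 = 96.4/14.9 ≈ 6.4698

h = 6.47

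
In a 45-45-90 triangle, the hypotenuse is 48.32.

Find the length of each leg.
In a 45-45-90 triangle hypotenuse = leg·√2, so leg = hypotenuse/√2.
Leg = 48.32/√2 ≈ 48.32/1.41421 ≈ 34.1674

Each leg = 34.17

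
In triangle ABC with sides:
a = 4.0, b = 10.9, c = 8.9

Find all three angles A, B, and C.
Law of cosines for each angle (a² = 16, b² = 118.81, c² = 79.21):
cos(A) = (b² + c² − a²)/(2bc) = (118.81 + 79.21 − 16)/(2·10.9·8.9) = 182.02/194.02 ≈ 0.938151  ⇒  A ≈ 20.2567°
cos(B) = (a² + c² − b²)/(2ac) = (16 + 79.21 − 118.81)/(2·4.0·8.9) = -23.6/71.2 ≈ -0.331461  ⇒  B ≈ 109.357°
cos(C) = (a² + b² − c²)/(2ab) = (16 + 118.81 − 79.21)/(2·4.0·10.9) = 55.6/87.2 ≈ 0.637615  ⇒  C ≈ 50.3858°
Check: A + B + C ≈ 180°

A = 20.26°, B = 109.4°, C = 50.39°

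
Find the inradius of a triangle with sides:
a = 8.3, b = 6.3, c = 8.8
r = Area/s where s is the semi-perimeter.
s = (8.3 + 6.3 + 8.8)/2 = 23.4/2 = 11.7
Area = √(s(s−a)(s−b)(s−c)) = √(11.7·3.4·5.4·2.9) ≈ √622.955 ≈ 24.9591
r ≈ 24.9591/11.7 ≈ 2.13325

r = 2.133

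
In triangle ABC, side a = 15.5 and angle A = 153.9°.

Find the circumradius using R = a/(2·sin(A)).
R = a/(2·sin(A)) = 15.5/(2·sin(153.9°))
sin(153.9°) ≈ 0.439939
R ≈ 15.5/(2·0.439939) = 15.5/0.879878 ≈ 17.6161

R = 17.62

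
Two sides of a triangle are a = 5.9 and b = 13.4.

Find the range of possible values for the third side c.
Triangle inequality: |a − b| < c < a + b
|a − b| = |5.9 − 13.4| = 7.5
a + b = 5.9 + 13.4 = 19.3

7.5 < c < 19.3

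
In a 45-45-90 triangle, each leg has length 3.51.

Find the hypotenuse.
In a 45-45-90 triangle the sides are in ratio 1 : 1 : √2, so hypotenuse = leg·√2.
Hypotenuse = 3.51·√2 ≈ 3.51·1.41421 ≈ 4.96389

Hypotenuse = 3.51√2 = 4.964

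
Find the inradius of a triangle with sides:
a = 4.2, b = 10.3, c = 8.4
r = Area/s where s is the semi-perimeter.
s = (4.2 + 10.3 + 8.4)/2 = 22.9/2 = 11.45
Area = √(s(s−a)(s−b)(s−c)) = √(11.45·7.25·1.15·3.05) ≈ √291.166 ≈ 17.0636
r ≈ 17.0636/11.45 ≈ 1.49027

r = 1.49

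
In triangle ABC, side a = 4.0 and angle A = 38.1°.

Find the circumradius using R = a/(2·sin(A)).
R = a/(2·sin(A)) = 4.0/(2·sin(38.1°))
sin(38.1°) ≈ 0.617036
R ≈ 4.0/(2·0.617036) = 4.0/1.23407 ≈ 3.2413

R = 3.241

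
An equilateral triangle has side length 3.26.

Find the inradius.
r = Area/s with s the semi-perimeter.
Area = (√3/4)·3.26² = (√3/4)·10.6276 ≈ 0.433013·10.6276 ≈ 4.60189
s = 3·3.26/2 = 4.89
r ≈ 4.60189/4.89 ≈ 0.941081
(Equivalently r = side/(2√3) = 3.26/3.4641 ≈ 0.941081.)

r = 0.9411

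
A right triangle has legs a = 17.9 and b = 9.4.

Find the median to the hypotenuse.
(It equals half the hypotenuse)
Hypotenuse c = √(a² + b²) = √(320.41 + 88.36) = √408.77 ≈ 20.2181
Median to hypotenuse = c/2 ≈ 20.2181/2 ≈ 10.109

Median = 10.11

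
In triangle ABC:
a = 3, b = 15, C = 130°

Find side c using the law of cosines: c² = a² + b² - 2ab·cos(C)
c² = 3² + 15² − 2·3·15·cos(130°)
cos(130°) ≈ -0.642788
c² ≈ 9 + 225 − 90·(-0.642788) ≈ 234 + 57.8509 ≈ 291.851
c ≈ √291.851 ≈ 17.0836

c = 17.08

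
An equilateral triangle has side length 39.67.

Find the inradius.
r = Area/s with s the semi-perimeter.
Area = (√3/4)·39.67² = (√3/4)·1573.7089 ≈ 0.433013·1573.7089 ≈ 681.436
s = 3·39.67/2 = 59.505
r ≈ 681.436/59.505 ≈ 11.4517
(Equivalently r = side/(2√3) = 39.67/3.4641 ≈ 11.4517.)

r = 11.45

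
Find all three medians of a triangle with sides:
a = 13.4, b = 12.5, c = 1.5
Median formula: m_a = ½√(2b² + 2c² − a²) (and cyclically). a² = 179.56, b² = 156.25, c² = 2.25.
m_a = ½√(2·156.25 + 2·2.25 − 179.56) = ½√137.44 ≈ ½·11.7235 ≈ 5.86174
m_b = ½√(2·179.56 + 2·2.25 − 156.25) = ½√207.37 ≈ ½·14.4003 ≈ 7.20017
m_c = ½√(2·179.56 + 2·156.25 − 2.25) = ½√669.37 ≈ ½·25.8722 ≈ 12.9361

m_a = 5.862, m_b = 7.2, m_c = 12.94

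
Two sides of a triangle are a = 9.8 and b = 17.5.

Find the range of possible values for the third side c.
Triangle inequality: |a − b| < c < a + b
|a − b| = |9.8 − 17.5| = 7.7
a + b = 9.8 + 17.5 = 27.3

7.7 < c < 27.3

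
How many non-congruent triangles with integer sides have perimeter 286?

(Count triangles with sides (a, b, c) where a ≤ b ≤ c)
Let a ≤ b ≤ c with a + b + c = 286. The only binding inequality is a + b > c, i.e. 286 − c > c, so c < 286/2; and c ≥ 286/3 since c is the largest side.
So 96 ≤ c ≤ 142. For each c, b runs from ⌈(286 − c)/2⌉ up to c (then a = 286 − b − c satisfies 1 ≤ a ≤ b automatically), giving c − ⌈(286 − c)/2⌉ + 1 choices.
Summing over c: 2 + 3 + 5 + 6 + … + 69 + 71  (47 terms, c = 96, …, 142) = 1704
Check (closed form: nearest integer to p²/48 for even p, (p+3)²/48 for odd p): 286²/48 = 81796/48 ≈ 1704.08 → 1704

1704 triangles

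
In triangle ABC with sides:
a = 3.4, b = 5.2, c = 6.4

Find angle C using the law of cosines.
c² = a² + b² − 2ab·cos(C)  ⇒  cos(C) = (a² + b² − c²)/(2ab)
cos(C) = (3.4² + 5.2² − 6.4²)/(2·3.4·5.2) = (11.56 + 27.04 − 40.96)/35.36 = -2.36/35.36 ≈ -0.0667421
C = arccos(-0.0667421) ≈ 93.8269°

C = 93.83°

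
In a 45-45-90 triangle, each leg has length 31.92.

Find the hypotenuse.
In a 45-45-90 triangle the sides are in ratio 1 : 1 : √2, so hypotenuse = leg·√2.
Hypotenuse = 31.92·√2 ≈ 31.92·1.41421 ≈ 45.1417

Hypotenuse = 31.92√2 = 45.14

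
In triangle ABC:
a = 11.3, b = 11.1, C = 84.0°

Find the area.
Two sides and the included angle (SAS): A = ½·a·b·sin(C) = ½·11.3·11.1·sin(84.0°)
sin(84.0°) ≈ 0.994522
A ≈ ½·125.43·0.994522 = 62.715·0.994522 ≈ 62.3714

Area = 62.37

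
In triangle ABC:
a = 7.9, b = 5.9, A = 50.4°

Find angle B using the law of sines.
a/sin(A) = b/sin(B)  ⇒  sin(B) = b·sin(A)/a = 5.9·sin(50.4°)/7.9
sin(50.4°) ≈ 0.770513
sin(B) ≈ 5.9·0.770513/7.9 ≈ 4.54603/7.9 ≈ 0.575447
B = arcsin(0.575447) ≈ 35.1309°
(Since b ≤ a we need B ≤ A, so the obtuse alternative 180° − 35.1309° ≈ 144.869° is rejected.)

B = 35.13°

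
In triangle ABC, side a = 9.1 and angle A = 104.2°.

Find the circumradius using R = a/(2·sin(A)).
R = a/(2·sin(A)) = 9.1/(2·sin(104.2°))
sin(104.2°) ≈ 0.969445
R ≈ 9.1/(2·0.969445) = 9.1/1.93889 ≈ 4.69341

R = 4.693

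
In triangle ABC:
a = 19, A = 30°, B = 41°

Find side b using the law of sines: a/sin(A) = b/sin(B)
a/sin(A) = b/sin(B)  ⇒  b = a·sin(B)/sin(A) = 19·sin(41°)/sin(30°)
sin(41°) ≈ 0.656059, sin(30°) ≈ 0.5
b ≈ 19·0.656059/0.5 ≈ 12.4651/0.5 ≈ 24.9302

b = 24.93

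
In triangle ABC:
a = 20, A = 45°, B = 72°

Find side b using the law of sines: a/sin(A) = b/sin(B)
a/sin(A) = b/sin(B)  ⇒  b = a·sin(B)/sin(A) = 20·sin(72°)/sin(45°)
sin(72°) ≈ 0.951057, sin(45°) ≈ 0.707107
b ≈ 20·0.951057/0.707107 ≈ 19.0211/0.707107 ≈ 26.8999

b = 26.9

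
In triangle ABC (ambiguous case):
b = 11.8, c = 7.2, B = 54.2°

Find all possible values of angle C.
b/sin(B) = c/sin(C)  ⇒  sin(C) = c·sin(B)/b = 7.2·sin(54.2°)/11.8
sin(54.2°) ≈ 0.811064
sin(C) ≈ 7.2·0.811064/11.8 ≈ 5.83966/11.8 ≈ 0.494886
Candidate 1: C₁ = arcsin(0.494886) ≈ 29.6623°  →  A = 180° − 54.2° − 29.6623° ≈ 96.1377° > 0, valid
Candidate 2: C₂ = 180° − C₁ ≈ 150.338°  →  A = 180° − 54.2° − 150.338° ≈ -24.5377° ≤ 0, not a valid triangle

C = 29.66° (one solution)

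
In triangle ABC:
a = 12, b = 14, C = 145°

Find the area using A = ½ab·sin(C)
A = ½·a·b·sin(C) = ½·12·14·sin(145°)
sin(145°) ≈ 0.573576
A ≈ ½·168·0.573576 = 84·0.573576 ≈ 48.1804

Area = 48.18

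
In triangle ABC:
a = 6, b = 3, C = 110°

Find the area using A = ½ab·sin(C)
A = ½·a·b·sin(C) = ½·6·3·sin(110°)
sin(110°) ≈ 0.939693
A ≈ ½·18·0.939693 = 9·0.939693 ≈ 8.45723

Area = 8.457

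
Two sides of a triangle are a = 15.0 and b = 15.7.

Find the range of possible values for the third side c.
Triangle inequality: |a − b| < c < a + b
|a − b| = |15.0 − 15.7| = 0.7
a + b = 15.0 + 15.7 = 30.7

0.7 < c < 30.7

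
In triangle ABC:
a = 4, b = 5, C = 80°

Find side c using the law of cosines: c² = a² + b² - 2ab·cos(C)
c² = 4² + 5² − 2·4·5·cos(80°)
cos(80°) ≈ 0.173648
c² ≈ 16 + 25 − 40·(0.173648) ≈ 41 − 6.94593 ≈ 34.0541
c ≈ √34.0541 ≈ 5.83559

c = 5.836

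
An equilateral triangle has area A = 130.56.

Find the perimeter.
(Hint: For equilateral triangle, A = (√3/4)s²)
A = (√3/4)s²  ⇒  s² = 4A/√3 = 4·130.56/√3 = 522.24/1.73205 ≈ 301.515
s ≈ √301.515 ≈ 17.3642
Perimeter = 3s ≈ 3·17.3642 ≈ 52.0926

Perimeter = 52.09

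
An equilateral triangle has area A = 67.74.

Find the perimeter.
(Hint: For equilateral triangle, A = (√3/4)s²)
A = (√3/4)s²  ⇒  s² = 4A/√3 = 4·67.74/√3 = 270.96/1.73205 ≈ 156.439
s ≈ √156.439 ≈ 12.5076
Perimeter = 3s ≈ 3·12.5076 ≈ 37.5227

Perimeter = 37.52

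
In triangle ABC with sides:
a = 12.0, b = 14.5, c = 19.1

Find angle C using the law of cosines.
c² = a² + b² − 2ab·cos(C)  ⇒  cos(C) = (a² + b² − c²)/(2ab)
cos(C) = (12.0² + 14.5² − 19.1²)/(2·12.0·14.5) = (144 + 210.25 − 364.81)/348 = -10.56/348 ≈ -0.0303448
C = arccos(-0.0303448) ≈ 91.7389°

C = 91.74°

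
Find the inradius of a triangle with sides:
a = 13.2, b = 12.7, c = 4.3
r = Area/s where s is the semi-perimeter.
s = (13.2 + 12.7 + 4.3)/2 = 30.2/2 = 15.1
Area = √(s(s−a)(s−b)(s−c)) = √(15.1·1.9·2.4·10.8) ≈ √743.645 ≈ 27.2699
r ≈ 27.2699/15.1 ≈ 1.80595

r = 1.806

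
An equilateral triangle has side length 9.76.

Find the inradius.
r = Area/s with s the semi-perimeter.
Area = (√3/4)·9.76² = (√3/4)·95.2576 ≈ 0.433013·95.2576 ≈ 41.2478
s = 3·9.76/2 = 14.64
r ≈ 41.2478/14.64 ≈ 2.81747
(Equivalently r = side/(2√3) = 9.76/3.4641 ≈ 2.81747.)

r = 2.817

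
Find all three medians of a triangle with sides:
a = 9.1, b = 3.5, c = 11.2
Median formula: m_a = ½√(2b² + 2c² − a²) (and cyclically). a² = 82.81, b² = 12.25, c² = 125.44.
m_a = ½√(2·12.25 + 2·125.44 − 82.81) = ½√192.57 ≈ ½·13.877 ≈ 6.93848
m_b = ½√(2·82.81 + 2·125.44 − 12.25) = ½√404.25 ≈ ½·20.106 ≈ 10.053
m_c = ½√(2·82.81 + 2·12.25 − 125.44) = ½√64.68 ≈ ½·8.04239 ≈ 4.02119

m_a = 6.938, m_b = 10.05, m_c = 4.021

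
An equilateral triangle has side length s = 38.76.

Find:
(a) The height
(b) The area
(a) The height splits the triangle into two 30-60-90 halves: h = s·√3/2 = 38.76·1.73205/2 ≈ 67.1343/2 ≈ 33.5671
(b) Area = (√3/4)·s² = (√3/4)·38.76² = (√3/4)·1502.3376 ≈ 0.433013·1502.3376 ≈ 650.531

Height = 33.57, Area = 650.5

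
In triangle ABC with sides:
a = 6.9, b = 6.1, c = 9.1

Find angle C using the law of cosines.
c² = a² + b² − 2ab·cos(C)  ⇒  cos(C) = (a² + b² − c²)/(2ab)
cos(C) = (6.9² + 6.1² − 9.1²)/(2·6.9·6.1) = (47.61 + 37.21 − 82.81)/84.18 = 2.01/84.18 ≈ 0.0238774
C = arccos(0.0238774) ≈ 88.6318°

C = 88.63°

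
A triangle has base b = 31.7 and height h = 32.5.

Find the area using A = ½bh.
A = ½·b·h = ½·31.7·32.5 = ½·1030.25 = 515.125

Area = 515.125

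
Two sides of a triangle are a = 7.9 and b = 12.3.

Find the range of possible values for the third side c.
Triangle inequality: |a − b| < c < a + b
|a − b| = |7.9 − 12.3| = 4.4
a + b = 7.9 + 12.3 = 20.2

4.4 < c < 20.2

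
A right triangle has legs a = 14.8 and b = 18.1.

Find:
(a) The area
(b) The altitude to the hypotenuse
(a) The legs are perpendicular, so Area = ½·a·b = ½·14.8·18.1 = ½·267.88 = 133.94
(b) Hypotenuse c = √(a² + b²) = √(219.04 + 327.61) = √546.65 ≈ 23.3805
    Area = ½·c·h_c  ⇒  h_c = 2·Area/c = 267.88/23.3805 ≈ 11.4574

Area = 133.94, h_c = 11.46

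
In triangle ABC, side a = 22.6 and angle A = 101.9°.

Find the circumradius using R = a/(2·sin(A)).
R = a/(2·sin(A)) = 22.6/(2·sin(101.9°))
sin(101.9°) ≈ 0.978509
R ≈ 22.6/(2·0.978509) = 22.6/1.95702 ≈ 11.5482

R = 11.55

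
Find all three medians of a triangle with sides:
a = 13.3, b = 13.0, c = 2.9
Median formula: m_a = ½√(2b² + 2c² − a²) (and cyclically). a² = 176.89, b² = 169, c² = 8.41.
m_a = ½√(2·169 + 2·8.41 − 176.89) = ½√177.93 ≈ ½·13.339 ≈ 6.66952
m_b = ½√(2·176.89 + 2·8.41 − 169) = ½√201.6 ≈ ½·14.1986 ≈ 7.0993
m_c = ½√(2·176.89 + 2·169 − 8.41) = ½√683.37 ≈ ½·26.1413 ≈ 13.0707

m_a = 6.67, m_b = 7.099, m_c = 13.07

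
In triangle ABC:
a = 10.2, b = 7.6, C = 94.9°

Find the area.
Two sides and the included angle (SAS): A = ½·a·b·sin(C) = ½·10.2·7.6·sin(94.9°)
sin(94.9°) ≈ 0.996345
A ≈ ½·77.52·0.996345 = 38.76·0.996345 ≈ 38.6183

Area = 38.62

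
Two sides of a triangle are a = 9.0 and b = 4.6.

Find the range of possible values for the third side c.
Triangle inequality: |a − b| < c < a + b
|a − b| = |9.0 − 4.6| = 4.4
a + b = 9.0 + 4.6 = 13.6

4.4 < c < 13.6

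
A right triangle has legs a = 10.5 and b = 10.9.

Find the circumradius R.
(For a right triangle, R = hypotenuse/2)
Hypotenuse c = √(a² + b²) = √(110.25 + 118.81) = √229.06 ≈ 15.1347
R = c/2 ≈ 15.1347/2 ≈ 7.56736

R = 7.567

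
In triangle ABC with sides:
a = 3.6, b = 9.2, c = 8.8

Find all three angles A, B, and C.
Law of cosines for each angle (a² = 12.96, b² = 84.64, c² = 77.44):
cos(A) = (b² + c² − a²)/(2bc) = (84.64 + 77.44 − 12.96)/(2·9.2·8.8) = 149.12/161.92 ≈ 0.920949  ⇒  A ≈ 22.9348°
cos(B) = (a² + c² − b²)/(2ac) = (12.96 + 77.44 − 84.64)/(2·3.6·8.8) = 5.76/63.36 ≈ 0.0909091  ⇒  B ≈ 84.7841°
cos(C) = (a² + b² − c²)/(2ab) = (12.96 + 84.64 − 77.44)/(2·3.6·9.2) = 20.16/66.24 ≈ 0.304348  ⇒  C ≈ 72.2811°
Check: A + B + C ≈ 180°

A = 22.93°, B = 84.78°, C = 72.28°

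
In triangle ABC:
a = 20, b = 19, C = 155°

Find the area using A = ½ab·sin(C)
A = ½·a·b·sin(C) = ½·20·19·sin(155°)
sin(155°) ≈ 0.422618
A ≈ ½·380·0.422618 = 190·0.422618 ≈ 80.2975

Area = 80.3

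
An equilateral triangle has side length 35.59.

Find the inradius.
r = Area/s with s the semi-perimeter.
Area = (√3/4)·35.59² = (√3/4)·1266.6481 ≈ 0.433013·1266.6481 ≈ 548.475
s = 3·35.59/2 = 53.385
r ≈ 548.475/53.385 ≈ 10.2739
(Equivalently r = side/(2√3) = 35.59/3.4641 ≈ 10.2739.)

r = 10.27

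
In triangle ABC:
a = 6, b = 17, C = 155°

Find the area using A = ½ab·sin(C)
A = ½·a·b·sin(C) = ½·6·17·sin(155°)
sin(155°) ≈ 0.422618
A ≈ ½·102·0.422618 = 51·0.422618 ≈ 21.5535

Area = 21.55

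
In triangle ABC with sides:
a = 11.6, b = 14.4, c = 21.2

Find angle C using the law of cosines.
c² = a² + b² − 2ab·cos(C)  ⇒  cos(C) = (a² + b² − c²)/(2ab)
cos(C) = (11.6² + 14.4² − 21.2²)/(2·11.6·14.4) = (134.56 + 207.36 − 449.44)/334.08 = -107.52/334.08 ≈ -0.321839
C = arccos(-0.321839) ≈ 108.774°

C = 108.8°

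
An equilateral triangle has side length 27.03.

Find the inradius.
r = Area/s with s the semi-perimeter.
Area = (√3/4)·27.03² = (√3/4)·730.6209 ≈ 0.433013·730.6209 ≈ 316.368
s = 3·27.03/2 = 40.545
r ≈ 316.368/40.545 ≈ 7.80289
(Equivalently r = side/(2√3) = 27.03/3.4641 ≈ 7.80289.)

r = 7.803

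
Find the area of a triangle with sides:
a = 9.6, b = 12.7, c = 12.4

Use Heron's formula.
s = (9.6 + 12.7 + 12.4)/2 = 34.7/2 = 17.35
s − a = 7.75, s − b = 4.65, s − c = 4.95
s(s−a)(s−b)(s−c) = 17.35·7.75·4.65·4.95 ≈ 3094.99
Area = √3094.99 ≈ 55.6326

Area = 55.63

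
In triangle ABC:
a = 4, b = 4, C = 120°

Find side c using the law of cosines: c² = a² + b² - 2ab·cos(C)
c² = 4² + 4² − 2·4·4·cos(120°)
cos(120°) ≈ -0.5
c² ≈ 16 + 16 − 32·(-0.5) ≈ 32 + 16 ≈ 48
c ≈ √48 ≈ 6.9282

c = 6.928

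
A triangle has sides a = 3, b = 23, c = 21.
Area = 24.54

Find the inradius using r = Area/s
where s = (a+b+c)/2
s = (3 + 23 + 21)/2 = 47/2 = 23.5
r = Area/s = 24.54/23.5 ≈ 1.04426

r = 1.044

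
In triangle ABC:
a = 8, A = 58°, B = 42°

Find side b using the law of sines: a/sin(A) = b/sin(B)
a/sin(A) = b/sin(B)  ⇒  b = a·sin(B)/sin(A) = 8·sin(42°)/sin(58°)
sin(42°) ≈ 0.669131, sin(58°) ≈ 0.848048
b ≈ 8·0.669131/0.848048 ≈ 5.35304/0.848048 ≈ 6.31219

b = 6.312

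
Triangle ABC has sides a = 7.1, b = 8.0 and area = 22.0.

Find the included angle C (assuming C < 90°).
Area = ½·a·b·sin(C)  ⇒  sin(C) = 2·Area/(a·b) = 2·22.0/(7.1·8.0) = 44/56.8 ≈ 0.774648
C = arcsin(0.774648) ≈ 50.7731° (taking the acute solution since C < 90°)

C = 50.77°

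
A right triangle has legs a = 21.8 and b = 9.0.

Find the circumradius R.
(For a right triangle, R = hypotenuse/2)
Hypotenuse c = √(a² + b²) = √(475.24 + 81) = √556.24 ≈ 23.5847
R = c/2 ≈ 23.5847/2 ≈ 11.7924

R = 11.79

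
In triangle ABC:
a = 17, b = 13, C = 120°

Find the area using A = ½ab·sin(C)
A = ½·a·b·sin(C) = ½·17·13·sin(120°)
sin(120°) ≈ 0.866025
A ≈ ½·221·0.866025 = 110.5·0.866025 ≈ 95.6958

Area = 95.7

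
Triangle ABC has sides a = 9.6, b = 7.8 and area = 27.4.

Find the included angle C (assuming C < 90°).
Area = ½·a·b·sin(C)  ⇒  sin(C) = 2·Area/(a·b) = 2·27.4/(9.6·7.8) = 54.8/74.88 ≈ 0.731838
C = arcsin(0.731838) ≈ 47.0407° (taking the acute solution since C < 90°)

C = 47.04°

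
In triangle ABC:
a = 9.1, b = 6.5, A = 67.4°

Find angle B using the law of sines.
a/sin(A) = b/sin(B)  ⇒  sin(B) = b·sin(A)/a = 6.5·sin(67.4°)/9.1
sin(67.4°) ≈ 0.92321
sin(B) ≈ 6.5·0.92321/9.1 ≈ 6.00087/9.1 ≈ 0.659436
B = arcsin(0.659436) ≈ 41.2569°
(Since b ≤ a we need B ≤ A, so the obtuse alternative 180° − 41.2569° ≈ 138.743° is rejected.)

B = 41.26°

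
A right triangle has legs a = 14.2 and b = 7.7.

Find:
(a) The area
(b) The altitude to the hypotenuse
(a) The legs are perpendicular, so Area = ½·a·b = ½·14.2·7.7 = ½·109.34 = 54.67
(b) Hypotenuse c = √(a² + b²) = √(201.64 + 59.29) = √260.93 ≈ 16.1533
    Area = ½·c·h_c  ⇒  h_c = 2·Area/c = 109.34/16.1533 ≈ 6.76888

Area = 54.67, h_c = 6.769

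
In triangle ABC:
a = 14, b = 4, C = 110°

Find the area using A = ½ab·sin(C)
A = ½·a·b·sin(C) = ½·14·4·sin(110°)
sin(110°) ≈ 0.939693
A ≈ ½·56·0.939693 = 28·0.939693 ≈ 26.3114

Area = 26.31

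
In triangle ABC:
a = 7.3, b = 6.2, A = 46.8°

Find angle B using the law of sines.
a/sin(A) = b/sin(B)  ⇒  sin(B) = b·sin(A)/a = 6.2·sin(46.8°)/7.3
sin(46.8°) ≈ 0.728969
sin(B) ≈ 6.2·0.728969/7.3 ≈ 4.51961/7.3 ≈ 0.619124
B = arcsin(0.619124) ≈ 38.2522°
(Since b ≤ a we need B ≤ A, so the obtuse alternative 180° − 38.2522° ≈ 141.748° is rejected.)

B = 38.25°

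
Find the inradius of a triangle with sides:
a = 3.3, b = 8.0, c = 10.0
r = Area/s where s is the semi-perimeter.
s = (3.3 + 8.0 + 10.0)/2 = 21.3/2 = 10.65
Area = √(s(s−a)(s−b)(s−c)) = √(10.65·7.35·2.65·0.65) ≈ √134.833 ≈ 11.6118
r ≈ 11.6118/10.65 ≈ 1.09031

r = 1.09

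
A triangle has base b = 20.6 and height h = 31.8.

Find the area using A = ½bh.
A = ½·b·h = ½·20.6·31.8 = ½·655.08 = 327.54

Area = 327.54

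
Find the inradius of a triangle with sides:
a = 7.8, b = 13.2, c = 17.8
r = Area/s where s is the semi-perimeter.
s = (7.8 + 13.2 + 17.8)/2 = 38.8/2 = 19.4
Area = √(s(s−a)(s−b)(s−c)) = √(19.4·11.6·6.2·1.6) ≈ √2232.4 ≈ 47.2482
r ≈ 47.2482/19.4 ≈ 2.43548

r = 2.435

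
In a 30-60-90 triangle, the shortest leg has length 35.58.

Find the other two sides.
In a 30-60-90 triangle the sides are in ratio 1 : √3 : 2 (short leg : long leg : hypotenuse).
Long leg = 35.58·√3 ≈ 35.58·1.73205 ≈ 61.6264
Hypotenuse = 2·35.58 = 71.16

Long leg = 35.58√3 = 61.63, Hypotenuse = 71.16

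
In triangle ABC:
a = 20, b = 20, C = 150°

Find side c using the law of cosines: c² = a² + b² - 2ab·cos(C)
c² = 20² + 20² − 2·20·20·cos(150°)
cos(150°) ≈ -0.866025
c² ≈ 400 + 400 − 800·(-0.866025) ≈ 800 + 692.82 ≈ 1492.82
c ≈ √1492.82 ≈ 38.637

c = 38.64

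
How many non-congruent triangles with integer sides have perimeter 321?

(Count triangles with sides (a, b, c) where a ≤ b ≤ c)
Let a ≤ b ≤ c with a + b + c = 321. The only binding inequality is a + b > c, i.e. 321 − c > c, so c < 321/2; and c ≥ 321/3 since c is the largest side.
So 107 ≤ c ≤ 160. For each c, b runs from ⌈(321 − c)/2⌉ up to c (then a = 321 − b − c satisfies 1 ≤ a ≤ b automatically), giving c − ⌈(321 − c)/2⌉ + 1 choices.
Summing over c: 1 + 2 + 4 + 5 + … + 79 + 80  (54 terms, c = 107, …, 160) = 2187
Check (closed form: nearest integer to p²/48 for even p, (p+3)²/48 for odd p): (321+3)²/48 = 324²/48 = 104976/48 ≈ 2187.00 → 2187

2187 triangles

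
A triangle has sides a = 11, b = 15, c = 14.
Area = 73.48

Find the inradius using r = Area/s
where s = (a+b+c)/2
s = (11 + 15 + 14)/2 = 40/2 = 20
r = Area/s = 73.48/20 ≈ 3.674

r = 3.674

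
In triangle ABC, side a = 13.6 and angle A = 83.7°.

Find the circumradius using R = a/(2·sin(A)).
R = a/(2·sin(A)) = 13.6/(2·sin(83.7°))
sin(83.7°) ≈ 0.993961
R ≈ 13.6/(2·0.993961) = 13.6/1.98792 ≈ 6.84132

R = 6.841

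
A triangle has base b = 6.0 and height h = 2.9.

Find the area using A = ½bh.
A = ½·b·h = ½·6.0·2.9 = ½·17.4 = 8.7

Area = 8.7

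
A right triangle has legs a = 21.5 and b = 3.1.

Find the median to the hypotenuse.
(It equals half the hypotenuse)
Hypotenuse c = √(a² + b²) = √(462.25 + 9.61) = √471.86 ≈ 21.7223
Median to hypotenuse = c/2 ≈ 21.7223/2 ≈ 10.8612

Median = 10.86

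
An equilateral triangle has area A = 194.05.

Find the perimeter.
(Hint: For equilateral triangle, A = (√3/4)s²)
A = (√3/4)s²  ⇒  s² = 4A/√3 = 4·194.05/√3 = 776.2/1.73205 ≈ 448.139
s ≈ √448.139 ≈ 21.1693
Perimeter = 3s ≈ 3·21.1693 ≈ 63.5079

Perimeter = 63.51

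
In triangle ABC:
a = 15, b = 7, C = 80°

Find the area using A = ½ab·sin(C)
A = ½·a·b·sin(C) = ½·15·7·sin(80°)
sin(80°) ≈ 0.984808
A ≈ ½·105·0.984808 = 52.5·0.984808 ≈ 51.7024

Area = 51.7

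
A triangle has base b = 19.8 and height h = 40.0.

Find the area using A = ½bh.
A = ½·b·h = ½·19.8·40.0 = ½·792 = 396

Area = 396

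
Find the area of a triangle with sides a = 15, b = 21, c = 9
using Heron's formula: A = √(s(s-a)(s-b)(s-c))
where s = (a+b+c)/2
s = (15 + 21 + 9)/2 = 45/2 = 22.5
s − a = 7.5, s − b = 1.5, s − c = 13.5
s(s−a)(s−b)(s−c) = 22.5·7.5·1.5·13.5 = 3417.1875
Area = √3417.1875 ≈ 58.4567

s = 22.5, Area = 58.46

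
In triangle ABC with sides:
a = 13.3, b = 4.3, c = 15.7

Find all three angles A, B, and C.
Law of cosines for each angle (a² = 176.89, b² = 18.49, c² = 246.49):
cos(A) = (b² + c² − a²)/(2bc) = (18.49 + 246.49 − 176.89)/(2·4.3·15.7) = 88.09/135.02 ≈ 0.652422  ⇒  A ≈ 49.2756°
cos(B) = (a² + c² − b²)/(2ac) = (176.89 + 246.49 − 18.49)/(2·13.3·15.7) = 404.89/417.62 ≈ 0.969518  ⇒  B ≈ 14.1831°
cos(C) = (a² + b² − c²)/(2ab) = (176.89 + 18.49 − 246.49)/(2·13.3·4.3) = -51.11/114.38 ≈ -0.446844  ⇒  C ≈ 116.541°
Check: A + B + C ≈ 180°

A = 49.28°, B = 14.18°, C = 116.5°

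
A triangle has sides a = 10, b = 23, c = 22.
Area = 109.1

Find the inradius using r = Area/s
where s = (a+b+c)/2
s = (10 + 23 + 22)/2 = 55/2 = 27.5
r = Area/s = 109.1/27.5 ≈ 3.96727

r = 3.967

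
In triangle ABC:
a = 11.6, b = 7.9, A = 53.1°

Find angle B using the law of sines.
a/sin(A) = b/sin(B)  ⇒  sin(B) = b·sin(A)/a = 7.9·sin(53.1°)/11.6
sin(53.1°) ≈ 0.799685
sin(B) ≈ 7.9·0.799685/11.6 ≈ 6.31751/11.6 ≈ 0.544613
B = arcsin(0.544613) ≈ 32.9982°
(Since b ≤ a we need B ≤ A, so the obtuse alternative 180° − 32.9982° ≈ 147.002° is rejected.)

B = 33°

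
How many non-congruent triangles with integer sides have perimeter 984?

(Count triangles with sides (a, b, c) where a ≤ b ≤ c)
Let a ≤ b ≤ c with a + b + c = 984. The only binding inequality is a + b > c, i.e. 984 − c > c, so c < 984/2; and c ≥ 984/3 since c is the largest side.
So 328 ≤ c ≤ 491. For each c, b runs from ⌈(984 − c)/2⌉ up to c (then a = 984 − b − c satisfies 1 ≤ a ≤ b automatically), giving c − ⌈(984 − c)/2⌉ + 1 choices.
Summing over c: 1 + 2 + 4 + 5 + … + 244 + 245  (164 terms, c = 328, …, 491) = 20172
Check (closed form: nearest integer to p²/48 for even p, (p+3)²/48 for odd p): 984²/48 = 968256/48 ≈ 20172.00 → 20172

20172 triangles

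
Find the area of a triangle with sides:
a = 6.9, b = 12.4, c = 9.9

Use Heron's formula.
s = (6.9 + 12.4 + 9.9)/2 = 29.2/2 = 14.6
s − a = 7.7, s − b = 2.2, s − c = 4.7
s(s−a)(s−b)(s−c) = 14.6·7.7·2.2·4.7 ≈ 1162.42
Area = √1162.42 ≈ 34.0943

Area = 34.09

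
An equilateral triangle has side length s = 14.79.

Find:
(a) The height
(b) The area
(a) The height splits the triangle into two 30-60-90 halves: h = s·√3/2 = 14.79·1.73205/2 ≈ 25.617/2 ≈ 12.8085
(b) Area = (√3/4)·s² = (√3/4)·14.79² = (√3/4)·218.7441 ≈ 0.433013·218.7441 ≈ 94.719

Height = 12.81, Area = 94.72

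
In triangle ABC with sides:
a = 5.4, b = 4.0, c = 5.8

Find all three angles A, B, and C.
Law of cosines for each angle (a² = 29.16, b² = 16, c² = 33.64):
cos(A) = (b² + c² − a²)/(2bc) = (16 + 33.64 − 29.16)/(2·4.0·5.8) = 20.48/46.4 ≈ 0.441379  ⇒  A ≈ 63.8081°
cos(B) = (a² + c² − b²)/(2ac) = (29.16 + 33.64 − 16)/(2·5.4·5.8) = 46.8/62.64 ≈ 0.747126  ⇒  B ≈ 41.6579°
cos(C) = (a² + b² − c²)/(2ab) = (29.16 + 16 − 33.64)/(2·5.4·4.0) = 11.52/43.2 ≈ 0.266667  ⇒  C ≈ 74.534°
Check: A + B + C ≈ 180°

A = 63.81°, B = 41.66°, C = 74.53°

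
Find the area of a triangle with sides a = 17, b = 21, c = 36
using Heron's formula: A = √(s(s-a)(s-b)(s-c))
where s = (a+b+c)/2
s = (17 + 21 + 36)/2 = 74/2 = 37
s − a = 20, s − b = 16, s − c = 1
s(s−a)(s−b)(s−c) = 37·20·16·1 = 11840
Area = √11840 ≈ 108.812

s = 37.0, Area = 108.8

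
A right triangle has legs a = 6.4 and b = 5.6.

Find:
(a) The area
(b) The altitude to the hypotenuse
(a) The legs are perpendicular, so Area = ½·a·b = ½·6.4·5.6 = ½·35.84 = 17.92
(b) Hypotenuse c = √(a² + b²) = √(40.96 + 31.36) = √72.32 ≈ 8.50412
    Area = ½·c·h_c  ⇒  h_c = 2·Area/c = 35.84/8.50412 ≈ 4.21443

Area = 17.92, h_c = 4.214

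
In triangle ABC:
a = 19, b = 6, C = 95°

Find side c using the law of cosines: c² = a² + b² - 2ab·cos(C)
c² = 19² + 6² − 2·19·6·cos(95°)
cos(95°) ≈ -0.0871557
c² ≈ 361 + 36 − 228·(-0.0871557) ≈ 397 + 19.8715 ≈ 416.872
c ≈ √416.872 ≈ 20.4174

c = 20.42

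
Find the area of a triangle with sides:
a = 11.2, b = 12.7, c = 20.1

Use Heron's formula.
s = (11.2 + 12.7 + 20.1)/2 = 44/2 = 22
s − a = 10.8, s − b = 9.3, s − c = 1.9
s(s−a)(s−b)(s−c) = 22·10.8·9.3·1.9 ≈ 4198.39
Area = √4198.39 ≈ 64.795

Area = 64.79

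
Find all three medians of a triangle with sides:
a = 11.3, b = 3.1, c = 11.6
Median formula: m_a = ½√(2b² + 2c² − a²) (and cyclically). a² = 127.69, b² = 9.61, c² = 134.56.
m_a = ½√(2·9.61 + 2·134.56 − 127.69) = ½√160.65 ≈ ½·12.6748 ≈ 6.33739
m_b = ½√(2·127.69 + 2·134.56 − 9.61) = ½√514.89 ≈ ½·22.6912 ≈ 11.3456
m_c = ½√(2·127.69 + 2·9.61 − 134.56) = ½√140.04 ≈ ½·11.8338 ≈ 5.91692

m_a = 6.337, m_b = 11.35, m_c = 5.917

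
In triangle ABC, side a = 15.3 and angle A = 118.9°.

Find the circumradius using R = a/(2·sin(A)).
R = a/(2·sin(A)) = 15.3/(2·sin(118.9°))
sin(118.9°) ≈ 0.875465
R ≈ 15.3/(2·0.875465) = 15.3/1.75093 ≈ 8.73822

R = 8.738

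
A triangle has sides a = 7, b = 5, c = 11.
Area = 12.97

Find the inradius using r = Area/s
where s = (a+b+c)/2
s = (7 + 5 + 11)/2 = 23/2 = 11.5
r = Area/s = 12.97/11.5 ≈ 1.12783

r = 1.128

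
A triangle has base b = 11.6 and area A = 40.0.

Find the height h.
A = ½·b·h  ⇒  h = 2A/b = 2·40.0/11.6 = 80/11.6 ≈ 6.89655

h = 6.897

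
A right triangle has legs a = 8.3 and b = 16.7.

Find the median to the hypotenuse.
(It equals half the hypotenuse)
Hypotenuse c = √(a² + b²) = √(68.89 + 278.89) = √347.78 ≈ 18.6489
Median to hypotenuse = c/2 ≈ 18.6489/2 ≈ 9.32443

Median = 9.324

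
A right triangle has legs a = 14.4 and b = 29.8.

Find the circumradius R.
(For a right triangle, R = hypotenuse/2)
Hypotenuse c = √(a² + b²) = √(207.36 + 888.04) = √1095.4 ≈ 33.0968
R = c/2 ≈ 33.0968/2 ≈ 16.5484

R = 16.55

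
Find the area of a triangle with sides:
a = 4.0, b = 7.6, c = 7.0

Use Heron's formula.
s = (4.0 + 7.6 + 7.0)/2 = 18.6/2 = 9.3
s − a = 5.3, s − b = 1.7, s − c = 2.3
s(s−a)(s−b)(s−c) = 9.3·5.3·1.7·2.3 ≈ 192.724
Area = √192.724 ≈ 13.8825

Area = 13.88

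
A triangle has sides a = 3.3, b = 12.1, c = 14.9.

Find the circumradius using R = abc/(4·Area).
First find the area with Heron's formula.
s = (3.3 + 12.1 + 14.9)/2 = 15.15
Area = √(s(s−a)(s−b)(s−c)) = √(15.15·11.85·3.05·0.25) ≈ √136.89 ≈ 11.7
abc = 3.3·12.1·14.9 = 594.957
R = abc/(4·Area) ≈ 594.957/(4·11.7) = 594.957/46.8 ≈ 12.7128

R = 12.71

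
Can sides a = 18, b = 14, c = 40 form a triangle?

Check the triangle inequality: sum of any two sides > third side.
a + b vs c: 18 + 14 = 32 ≤ 40  ✗
a + c vs b: 18 + 40 = 58 > 14  ✓
b + c vs a: 14 + 40 = 54 > 18  ✓

No: 18 + 14 = 32 is not > 40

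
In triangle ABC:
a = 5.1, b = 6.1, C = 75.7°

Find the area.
Two sides and the included angle (SAS): A = ½·a·b·sin(C) = ½·5.1·6.1·sin(75.7°)
sin(75.7°) ≈ 0.969016
A ≈ ½·31.11·0.969016 = 15.555·0.969016 ≈ 15.073

Area = 15.07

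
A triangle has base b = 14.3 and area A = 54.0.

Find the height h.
A = ½·b·h  ⇒  h = 2A/b = 2·54.0/14.3 = 108/14.3 ≈ 7.55245

h = 7.552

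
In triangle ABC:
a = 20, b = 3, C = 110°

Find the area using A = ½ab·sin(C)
A = ½·a·b·sin(C) = ½·20·3·sin(110°)
sin(110°) ≈ 0.939693
A ≈ ½·60·0.939693 = 30·0.939693 ≈ 28.1908

Area = 28.19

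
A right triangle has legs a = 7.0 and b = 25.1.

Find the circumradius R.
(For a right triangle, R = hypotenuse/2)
Hypotenuse c = √(a² + b²) = √(49 + 630.01) = √679.01 ≈ 26.0578
R = c/2 ≈ 26.0578/2 ≈ 13.0289

R = 13.03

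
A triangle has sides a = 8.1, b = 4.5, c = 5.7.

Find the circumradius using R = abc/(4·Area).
First find the area with Heron's formula.
s = (8.1 + 4.5 + 5.7)/2 = 9.15
Area = √(s(s−a)(s−b)(s−c)) = √(9.15·1.05·4.65·3.45) ≈ √154.128 ≈ 12.4148
abc = 8.1·4.5·5.7 = 207.765
R = abc/(4·Area) ≈ 207.765/(4·12.4148) = 207.765/49.6594 ≈ 4.1838

R = 4.184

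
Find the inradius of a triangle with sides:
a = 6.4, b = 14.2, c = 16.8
r = Area/s where s is the semi-perimeter.
s = (6.4 + 14.2 + 16.8)/2 = 37.4/2 = 18.7
Area = √(s(s−a)(s−b)(s−c)) = √(18.7·12.3·4.5·1.9) ≈ √1966.59 ≈ 44.3462
r ≈ 44.3462/18.7 ≈ 2.37145

r = 2.371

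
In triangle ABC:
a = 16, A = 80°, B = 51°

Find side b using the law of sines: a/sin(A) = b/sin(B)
a/sin(A) = b/sin(B)  ⇒  b = a·sin(B)/sin(A) = 16·sin(51°)/sin(80°)
sin(51°) ≈ 0.777146, sin(80°) ≈ 0.984808
b ≈ 16·0.777146/0.984808 ≈ 12.4343/0.984808 ≈ 12.6262

b = 12.63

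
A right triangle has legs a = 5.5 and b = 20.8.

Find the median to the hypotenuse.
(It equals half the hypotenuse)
Hypotenuse c = √(a² + b²) = √(30.25 + 432.64) = √462.89 ≈ 21.5149
Median to hypotenuse = c/2 ≈ 21.5149/2 ≈ 10.7574

Median = 10.76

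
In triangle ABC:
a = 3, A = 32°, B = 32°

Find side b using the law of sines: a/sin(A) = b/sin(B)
a/sin(A) = b/sin(B)  ⇒  b = a·sin(B)/sin(A) = 3·sin(32°)/sin(32°)
sin(32°) ≈ 0.529919, sin(32°) ≈ 0.529919
b ≈ 3·0.529919/0.529919 ≈ 1.58976/0.529919 ≈ 3

b = 3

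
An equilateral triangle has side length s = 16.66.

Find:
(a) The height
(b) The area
(a) The height splits the triangle into two 30-60-90 halves: h = s·√3/2 = 16.66·1.73205/2 ≈ 28.856/2 ≈ 14.428
(b) Area = (√3/4)·s² = (√3/4)·16.66² = (√3/4)·277.5556 ≈ 0.433013·277.5556 ≈ 120.185

Height = 14.43, Area = 120.2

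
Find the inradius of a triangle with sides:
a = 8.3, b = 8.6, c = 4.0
r = Area/s where s is the semi-perimeter.
s = (8.3 + 8.6 + 4.0)/2 = 20.9/2 = 10.45
Area = √(s(s−a)(s−b)(s−c)) = √(10.45·2.15·1.85·6.45) ≈ √268.093 ≈ 16.3736
r ≈ 16.3736/10.45 ≈ 1.56685

r = 1.567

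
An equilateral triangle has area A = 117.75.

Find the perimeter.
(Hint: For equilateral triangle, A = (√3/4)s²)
A = (√3/4)s²  ⇒  s² = 4A/√3 = 4·117.75/√3 = 471/1.73205 ≈ 271.932
s ≈ √271.932 ≈ 16.4904
Perimeter = 3s ≈ 3·16.4904 ≈ 49.4711

Perimeter = 49.47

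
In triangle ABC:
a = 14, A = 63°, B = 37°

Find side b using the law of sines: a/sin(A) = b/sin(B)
a/sin(A) = b/sin(B)  ⇒  b = a·sin(B)/sin(A) = 14·sin(37°)/sin(63°)
sin(37°) ≈ 0.601815, sin(63°) ≈ 0.891007
b ≈ 14·0.601815/0.891007 ≈ 8.42541/0.891007 ≈ 9.45606

b = 9.456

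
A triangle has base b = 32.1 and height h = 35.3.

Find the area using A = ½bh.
A = ½·b·h = ½·32.1·35.3 = ½·1133.13 = 566.565

Area = 566.565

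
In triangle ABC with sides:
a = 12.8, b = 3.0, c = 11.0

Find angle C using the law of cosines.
c² = a² + b² − 2ab·cos(C)  ⇒  cos(C) = (a² + b² − c²)/(2ab)
cos(C) = (12.8² + 3.0² − 11.0²)/(2·12.8·3.0) = (163.84 + 9 − 121)/76.8 = 51.84/76.8 ≈ 0.675
C = arccos(0.675) ≈ 47.5458°

C = 47.55°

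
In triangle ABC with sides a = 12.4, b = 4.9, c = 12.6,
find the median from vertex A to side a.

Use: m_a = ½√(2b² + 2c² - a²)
m_a = ½√(2·4.9² + 2·12.6² − 12.4²) = ½√(2·24.01 + 2·158.76 − 153.76) = ½√(48.02 + 317.52 − 153.76) = ½√211.78
√211.78 ≈ 14.5527, so m_a ≈ 7.27633

m_a = 7.276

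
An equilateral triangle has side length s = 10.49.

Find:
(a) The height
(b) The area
(a) The height splits the triangle into two 30-60-90 halves: h = s·√3/2 = 10.49·1.73205/2 ≈ 18.1692/2 ≈ 9.08461
(b) Area = (√3/4)·s² = (√3/4)·10.49² = (√3/4)·110.0401 ≈ 0.433013·110.0401 ≈ 47.6488

Height = 9.085, Area = 47.65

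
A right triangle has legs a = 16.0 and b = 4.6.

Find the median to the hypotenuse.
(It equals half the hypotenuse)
Hypotenuse c = √(a² + b²) = √(256 + 21.16) = √277.16 ≈ 16.6481
Median to hypotenuse = c/2 ≈ 16.6481/2 ≈ 8.32406

Median = 8.324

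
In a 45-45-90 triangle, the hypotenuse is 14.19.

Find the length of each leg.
In a 45-45-90 triangle hypotenuse = leg·√2, so leg = hypotenuse/√2.
Leg = 14.19/√2 ≈ 14.19/1.41421 ≈ 10.0338

Each leg = 10.03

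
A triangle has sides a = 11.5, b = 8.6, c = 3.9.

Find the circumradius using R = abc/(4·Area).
First find the area with Heron's formula.
s = (11.5 + 8.6 + 3.9)/2 = 12
Area = √(s(s−a)(s−b)(s−c)) = √(12·0.5·3.4·8.1) ≈ √165.24 ≈ 12.8546
abc = 11.5·8.6·3.9 = 385.71
R = abc/(4·Area) ≈ 385.71/(4·12.8546) = 385.71/51.4183 ≈ 7.50142

R = 7.501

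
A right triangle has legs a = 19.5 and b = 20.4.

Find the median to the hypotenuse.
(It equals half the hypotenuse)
Hypotenuse c = √(a² + b²) = √(380.25 + 416.16) = √796.41 ≈ 28.2207
Median to hypotenuse = c/2 ≈ 28.2207/2 ≈ 14.1104

Median = 14.11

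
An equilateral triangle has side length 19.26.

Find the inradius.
r = Area/s with s the semi-perimeter.
Area = (√3/4)·19.26² = (√3/4)·370.9476 ≈ 0.433013·370.9476 ≈ 160.625
s = 3·19.26/2 = 28.89
r ≈ 160.625/28.89 ≈ 5.55988
(Equivalently r = side/(2√3) = 19.26/3.4641 ≈ 5.55988.)

r = 5.56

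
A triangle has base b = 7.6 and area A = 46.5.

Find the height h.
A = ½·b·h  ⇒  h = 2A/b = 2·46.5/7.6 = 93/7.6 ≈ 12.2368

h = 12.24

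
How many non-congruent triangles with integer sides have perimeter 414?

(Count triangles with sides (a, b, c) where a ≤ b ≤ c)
Let a ≤ b ≤ c with a + b + c = 414. The only binding inequality is a + b > c, i.e. 414 − c > c, so c < 414/2; and c ≥ 414/3 since c is the largest side.
So 138 ≤ c ≤ 206. For each c, b runs from ⌈(414 − c)/2⌉ up to c (then a = 414 − b − c satisfies 1 ≤ a ≤ b automatically), giving c − ⌈(414 − c)/2⌉ + 1 choices.
Summing over c: 1 + 2 + 4 + 5 + … + 101 + 103  (69 terms, c = 138, …, 206) = 3571
Check (closed form: nearest integer to p²/48 for even p, (p+3)²/48 for odd p): 414²/48 = 171396/48 ≈ 3570.75 → 3571

3571 triangles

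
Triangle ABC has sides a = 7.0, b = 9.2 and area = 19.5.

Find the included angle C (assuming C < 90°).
Area = ½·a·b·sin(C)  ⇒  sin(C) = 2·Area/(a·b) = 2·19.5/(7.0·9.2) = 39/64.4 ≈ 0.60559
C = arcsin(0.60559) ≈ 37.2713° (taking the acute solution since C < 90°)

C = 37.27°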